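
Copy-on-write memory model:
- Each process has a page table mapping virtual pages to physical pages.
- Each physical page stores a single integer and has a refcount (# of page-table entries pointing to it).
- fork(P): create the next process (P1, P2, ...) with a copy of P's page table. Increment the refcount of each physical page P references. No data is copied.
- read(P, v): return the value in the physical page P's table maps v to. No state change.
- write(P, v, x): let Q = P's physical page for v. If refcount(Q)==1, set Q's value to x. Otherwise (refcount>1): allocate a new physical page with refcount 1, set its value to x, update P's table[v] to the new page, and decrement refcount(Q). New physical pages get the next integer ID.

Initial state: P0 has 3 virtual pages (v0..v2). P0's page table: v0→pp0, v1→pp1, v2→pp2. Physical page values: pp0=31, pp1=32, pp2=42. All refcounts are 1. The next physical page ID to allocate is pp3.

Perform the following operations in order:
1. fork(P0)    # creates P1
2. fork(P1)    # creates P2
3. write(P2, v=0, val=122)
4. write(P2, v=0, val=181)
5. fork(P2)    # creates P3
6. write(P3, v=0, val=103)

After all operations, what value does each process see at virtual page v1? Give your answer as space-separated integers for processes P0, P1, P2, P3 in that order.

Op 1: fork(P0) -> P1. 3 ppages; refcounts: pp0:2 pp1:2 pp2:2
Op 2: fork(P1) -> P2. 3 ppages; refcounts: pp0:3 pp1:3 pp2:3
Op 3: write(P2, v0, 122). refcount(pp0)=3>1 -> COPY to pp3. 4 ppages; refcounts: pp0:2 pp1:3 pp2:3 pp3:1
Op 4: write(P2, v0, 181). refcount(pp3)=1 -> write in place. 4 ppages; refcounts: pp0:2 pp1:3 pp2:3 pp3:1
Op 5: fork(P2) -> P3. 4 ppages; refcounts: pp0:2 pp1:4 pp2:4 pp3:2
Op 6: write(P3, v0, 103). refcount(pp3)=2>1 -> COPY to pp4. 5 ppages; refcounts: pp0:2 pp1:4 pp2:4 pp3:1 pp4:1
P0: v1 -> pp1 = 32
P1: v1 -> pp1 = 32
P2: v1 -> pp1 = 32
P3: v1 -> pp1 = 32

Answer: 32 32 32 32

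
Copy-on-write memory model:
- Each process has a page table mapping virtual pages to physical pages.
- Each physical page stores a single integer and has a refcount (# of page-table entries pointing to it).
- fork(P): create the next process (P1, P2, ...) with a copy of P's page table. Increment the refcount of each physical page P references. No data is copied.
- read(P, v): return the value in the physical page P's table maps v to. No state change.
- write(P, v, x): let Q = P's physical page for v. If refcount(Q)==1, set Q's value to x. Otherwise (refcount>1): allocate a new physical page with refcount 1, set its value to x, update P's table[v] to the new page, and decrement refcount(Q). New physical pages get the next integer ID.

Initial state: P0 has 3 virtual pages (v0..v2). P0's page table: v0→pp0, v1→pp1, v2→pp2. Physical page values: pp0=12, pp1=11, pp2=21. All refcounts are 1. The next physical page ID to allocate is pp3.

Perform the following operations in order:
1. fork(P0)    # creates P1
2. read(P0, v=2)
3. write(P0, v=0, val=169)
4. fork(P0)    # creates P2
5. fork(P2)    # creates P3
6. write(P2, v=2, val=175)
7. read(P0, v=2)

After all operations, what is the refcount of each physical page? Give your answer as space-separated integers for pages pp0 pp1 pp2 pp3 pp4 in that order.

Answer: 1 4 3 3 1

Derivation:
Op 1: fork(P0) -> P1. 3 ppages; refcounts: pp0:2 pp1:2 pp2:2
Op 2: read(P0, v2) -> 21. No state change.
Op 3: write(P0, v0, 169). refcount(pp0)=2>1 -> COPY to pp3. 4 ppages; refcounts: pp0:1 pp1:2 pp2:2 pp3:1
Op 4: fork(P0) -> P2. 4 ppages; refcounts: pp0:1 pp1:3 pp2:3 pp3:2
Op 5: fork(P2) -> P3. 4 ppages; refcounts: pp0:1 pp1:4 pp2:4 pp3:3
Op 6: write(P2, v2, 175). refcount(pp2)=4>1 -> COPY to pp4. 5 ppages; refcounts: pp0:1 pp1:4 pp2:3 pp3:3 pp4:1
Op 7: read(P0, v2) -> 21. No state change.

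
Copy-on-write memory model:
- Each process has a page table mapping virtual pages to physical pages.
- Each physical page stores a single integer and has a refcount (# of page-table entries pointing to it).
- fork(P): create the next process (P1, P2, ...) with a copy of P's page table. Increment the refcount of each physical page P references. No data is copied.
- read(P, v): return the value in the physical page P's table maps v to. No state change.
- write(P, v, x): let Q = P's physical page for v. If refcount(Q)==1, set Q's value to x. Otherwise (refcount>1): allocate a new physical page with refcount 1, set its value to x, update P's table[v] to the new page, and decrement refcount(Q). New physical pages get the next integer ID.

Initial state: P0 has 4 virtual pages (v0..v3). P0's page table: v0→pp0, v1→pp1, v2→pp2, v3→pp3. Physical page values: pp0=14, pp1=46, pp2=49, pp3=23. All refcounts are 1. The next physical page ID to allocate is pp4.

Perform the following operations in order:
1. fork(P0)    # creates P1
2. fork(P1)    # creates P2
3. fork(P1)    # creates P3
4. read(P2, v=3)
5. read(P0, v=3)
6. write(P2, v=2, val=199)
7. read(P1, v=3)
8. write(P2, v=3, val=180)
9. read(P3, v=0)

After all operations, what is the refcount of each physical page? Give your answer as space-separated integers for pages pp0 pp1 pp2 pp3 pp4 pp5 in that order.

Op 1: fork(P0) -> P1. 4 ppages; refcounts: pp0:2 pp1:2 pp2:2 pp3:2
Op 2: fork(P1) -> P2. 4 ppages; refcounts: pp0:3 pp1:3 pp2:3 pp3:3
Op 3: fork(P1) -> P3. 4 ppages; refcounts: pp0:4 pp1:4 pp2:4 pp3:4
Op 4: read(P2, v3) -> 23. No state change.
Op 5: read(P0, v3) -> 23. No state change.
Op 6: write(P2, v2, 199). refcount(pp2)=4>1 -> COPY to pp4. 5 ppages; refcounts: pp0:4 pp1:4 pp2:3 pp3:4 pp4:1
Op 7: read(P1, v3) -> 23. No state change.
Op 8: write(P2, v3, 180). refcount(pp3)=4>1 -> COPY to pp5. 6 ppages; refcounts: pp0:4 pp1:4 pp2:3 pp3:3 pp4:1 pp5:1
Op 9: read(P3, v0) -> 14. No state change.

Answer: 4 4 3 3 1 1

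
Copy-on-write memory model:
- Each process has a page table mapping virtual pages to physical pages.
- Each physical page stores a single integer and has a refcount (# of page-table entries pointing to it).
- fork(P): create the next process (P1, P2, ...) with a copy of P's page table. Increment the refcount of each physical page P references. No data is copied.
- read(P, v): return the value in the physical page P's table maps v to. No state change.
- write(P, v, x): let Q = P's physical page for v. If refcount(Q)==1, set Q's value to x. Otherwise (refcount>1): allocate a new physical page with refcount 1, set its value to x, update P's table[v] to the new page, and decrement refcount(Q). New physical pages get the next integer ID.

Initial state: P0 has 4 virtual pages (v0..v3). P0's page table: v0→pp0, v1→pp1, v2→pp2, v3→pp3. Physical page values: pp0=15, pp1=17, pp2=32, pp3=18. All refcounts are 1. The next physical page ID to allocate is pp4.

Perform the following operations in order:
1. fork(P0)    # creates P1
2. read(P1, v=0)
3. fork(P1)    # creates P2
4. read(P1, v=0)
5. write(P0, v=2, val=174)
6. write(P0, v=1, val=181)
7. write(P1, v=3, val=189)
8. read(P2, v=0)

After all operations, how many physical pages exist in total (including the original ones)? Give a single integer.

Answer: 7

Derivation:
Op 1: fork(P0) -> P1. 4 ppages; refcounts: pp0:2 pp1:2 pp2:2 pp3:2
Op 2: read(P1, v0) -> 15. No state change.
Op 3: fork(P1) -> P2. 4 ppages; refcounts: pp0:3 pp1:3 pp2:3 pp3:3
Op 4: read(P1, v0) -> 15. No state change.
Op 5: write(P0, v2, 174). refcount(pp2)=3>1 -> COPY to pp4. 5 ppages; refcounts: pp0:3 pp1:3 pp2:2 pp3:3 pp4:1
Op 6: write(P0, v1, 181). refcount(pp1)=3>1 -> COPY to pp5. 6 ppages; refcounts: pp0:3 pp1:2 pp2:2 pp3:3 pp4:1 pp5:1
Op 7: write(P1, v3, 189). refcount(pp3)=3>1 -> COPY to pp6. 7 ppages; refcounts: pp0:3 pp1:2 pp2:2 pp3:2 pp4:1 pp5:1 pp6:1
Op 8: read(P2, v0) -> 15. No state change.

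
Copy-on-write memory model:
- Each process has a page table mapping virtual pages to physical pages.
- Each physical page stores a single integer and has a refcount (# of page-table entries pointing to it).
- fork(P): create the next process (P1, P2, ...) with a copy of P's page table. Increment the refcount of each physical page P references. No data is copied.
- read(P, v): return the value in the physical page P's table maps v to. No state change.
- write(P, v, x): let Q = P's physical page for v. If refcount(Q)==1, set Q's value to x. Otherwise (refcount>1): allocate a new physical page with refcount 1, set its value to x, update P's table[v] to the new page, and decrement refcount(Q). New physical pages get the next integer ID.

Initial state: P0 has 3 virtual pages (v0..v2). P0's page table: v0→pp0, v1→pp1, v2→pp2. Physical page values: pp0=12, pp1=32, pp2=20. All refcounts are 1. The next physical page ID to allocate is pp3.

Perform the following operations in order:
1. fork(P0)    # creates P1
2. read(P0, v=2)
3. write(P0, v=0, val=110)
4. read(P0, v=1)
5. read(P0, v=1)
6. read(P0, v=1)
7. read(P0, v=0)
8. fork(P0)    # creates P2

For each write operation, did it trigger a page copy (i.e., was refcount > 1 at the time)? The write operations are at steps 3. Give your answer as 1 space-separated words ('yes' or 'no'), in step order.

Op 1: fork(P0) -> P1. 3 ppages; refcounts: pp0:2 pp1:2 pp2:2
Op 2: read(P0, v2) -> 20. No state change.
Op 3: write(P0, v0, 110). refcount(pp0)=2>1 -> COPY to pp3. 4 ppages; refcounts: pp0:1 pp1:2 pp2:2 pp3:1
Op 4: read(P0, v1) -> 32. No state change.
Op 5: read(P0, v1) -> 32. No state change.
Op 6: read(P0, v1) -> 32. No state change.
Op 7: read(P0, v0) -> 110. No state change.
Op 8: fork(P0) -> P2. 4 ppages; refcounts: pp0:1 pp1:3 pp2:3 pp3:2

yes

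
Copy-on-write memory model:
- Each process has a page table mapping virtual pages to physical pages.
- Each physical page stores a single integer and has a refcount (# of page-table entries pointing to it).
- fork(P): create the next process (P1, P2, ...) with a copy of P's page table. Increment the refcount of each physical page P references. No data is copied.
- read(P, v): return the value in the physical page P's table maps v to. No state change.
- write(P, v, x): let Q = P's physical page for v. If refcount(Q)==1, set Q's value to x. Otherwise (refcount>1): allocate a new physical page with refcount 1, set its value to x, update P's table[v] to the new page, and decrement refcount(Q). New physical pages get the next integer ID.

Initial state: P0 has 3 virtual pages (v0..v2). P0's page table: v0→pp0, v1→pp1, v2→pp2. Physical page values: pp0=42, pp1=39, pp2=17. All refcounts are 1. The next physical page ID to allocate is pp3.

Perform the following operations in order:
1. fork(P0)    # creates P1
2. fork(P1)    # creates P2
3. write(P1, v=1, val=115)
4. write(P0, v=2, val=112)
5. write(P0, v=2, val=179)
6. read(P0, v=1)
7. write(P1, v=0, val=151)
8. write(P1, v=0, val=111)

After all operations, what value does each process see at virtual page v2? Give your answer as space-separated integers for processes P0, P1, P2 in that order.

Answer: 179 17 17

Derivation:
Op 1: fork(P0) -> P1. 3 ppages; refcounts: pp0:2 pp1:2 pp2:2
Op 2: fork(P1) -> P2. 3 ppages; refcounts: pp0:3 pp1:3 pp2:3
Op 3: write(P1, v1, 115). refcount(pp1)=3>1 -> COPY to pp3. 4 ppages; refcounts: pp0:3 pp1:2 pp2:3 pp3:1
Op 4: write(P0, v2, 112). refcount(pp2)=3>1 -> COPY to pp4. 5 ppages; refcounts: pp0:3 pp1:2 pp2:2 pp3:1 pp4:1
Op 5: write(P0, v2, 179). refcount(pp4)=1 -> write in place. 5 ppages; refcounts: pp0:3 pp1:2 pp2:2 pp3:1 pp4:1
Op 6: read(P0, v1) -> 39. No state change.
Op 7: write(P1, v0, 151). refcount(pp0)=3>1 -> COPY to pp5. 6 ppages; refcounts: pp0:2 pp1:2 pp2:2 pp3:1 pp4:1 pp5:1
Op 8: write(P1, v0, 111). refcount(pp5)=1 -> write in place. 6 ppages; refcounts: pp0:2 pp1:2 pp2:2 pp3:1 pp4:1 pp5:1
P0: v2 -> pp4 = 179
P1: v2 -> pp2 = 17
P2: v2 -> pp2 = 17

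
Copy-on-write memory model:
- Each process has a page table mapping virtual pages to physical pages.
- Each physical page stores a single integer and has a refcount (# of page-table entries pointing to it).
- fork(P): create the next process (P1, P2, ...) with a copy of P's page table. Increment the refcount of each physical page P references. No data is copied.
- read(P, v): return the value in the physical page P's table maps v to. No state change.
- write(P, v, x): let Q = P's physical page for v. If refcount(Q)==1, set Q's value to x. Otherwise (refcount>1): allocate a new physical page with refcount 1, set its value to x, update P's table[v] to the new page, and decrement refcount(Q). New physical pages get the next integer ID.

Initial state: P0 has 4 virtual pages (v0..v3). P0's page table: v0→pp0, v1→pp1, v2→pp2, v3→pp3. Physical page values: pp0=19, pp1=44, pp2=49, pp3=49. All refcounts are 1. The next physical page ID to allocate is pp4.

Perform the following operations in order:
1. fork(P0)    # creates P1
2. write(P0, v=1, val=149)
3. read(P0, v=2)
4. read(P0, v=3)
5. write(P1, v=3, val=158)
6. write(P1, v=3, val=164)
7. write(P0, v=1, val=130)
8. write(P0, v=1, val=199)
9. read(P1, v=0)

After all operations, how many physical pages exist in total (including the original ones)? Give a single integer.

Op 1: fork(P0) -> P1. 4 ppages; refcounts: pp0:2 pp1:2 pp2:2 pp3:2
Op 2: write(P0, v1, 149). refcount(pp1)=2>1 -> COPY to pp4. 5 ppages; refcounts: pp0:2 pp1:1 pp2:2 pp3:2 pp4:1
Op 3: read(P0, v2) -> 49. No state change.
Op 4: read(P0, v3) -> 49. No state change.
Op 5: write(P1, v3, 158). refcount(pp3)=2>1 -> COPY to pp5. 6 ppages; refcounts: pp0:2 pp1:1 pp2:2 pp3:1 pp4:1 pp5:1
Op 6: write(P1, v3, 164). refcount(pp5)=1 -> write in place. 6 ppages; refcounts: pp0:2 pp1:1 pp2:2 pp3:1 pp4:1 pp5:1
Op 7: write(P0, v1, 130). refcount(pp4)=1 -> write in place. 6 ppages; refcounts: pp0:2 pp1:1 pp2:2 pp3:1 pp4:1 pp5:1
Op 8: write(P0, v1, 199). refcount(pp4)=1 -> write in place. 6 ppages; refcounts: pp0:2 pp1:1 pp2:2 pp3:1 pp4:1 pp5:1
Op 9: read(P1, v0) -> 19. No state change.

Answer: 6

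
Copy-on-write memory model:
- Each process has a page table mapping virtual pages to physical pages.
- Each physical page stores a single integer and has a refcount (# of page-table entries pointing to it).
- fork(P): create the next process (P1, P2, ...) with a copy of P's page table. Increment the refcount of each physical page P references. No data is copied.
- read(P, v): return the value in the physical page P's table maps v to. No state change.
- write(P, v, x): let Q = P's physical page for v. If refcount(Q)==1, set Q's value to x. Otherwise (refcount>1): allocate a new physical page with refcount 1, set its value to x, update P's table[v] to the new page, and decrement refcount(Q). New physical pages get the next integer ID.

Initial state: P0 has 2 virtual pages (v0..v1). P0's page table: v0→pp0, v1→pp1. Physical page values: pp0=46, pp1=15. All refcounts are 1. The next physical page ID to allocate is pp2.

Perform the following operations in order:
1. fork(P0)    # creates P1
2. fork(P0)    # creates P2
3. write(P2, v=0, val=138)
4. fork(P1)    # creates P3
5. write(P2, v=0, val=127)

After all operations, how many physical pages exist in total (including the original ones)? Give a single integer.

Answer: 3

Derivation:
Op 1: fork(P0) -> P1. 2 ppages; refcounts: pp0:2 pp1:2
Op 2: fork(P0) -> P2. 2 ppages; refcounts: pp0:3 pp1:3
Op 3: write(P2, v0, 138). refcount(pp0)=3>1 -> COPY to pp2. 3 ppages; refcounts: pp0:2 pp1:3 pp2:1
Op 4: fork(P1) -> P3. 3 ppages; refcounts: pp0:3 pp1:4 pp2:1
Op 5: write(P2, v0, 127). refcount(pp2)=1 -> write in place. 3 ppages; refcounts: pp0:3 pp1:4 pp2:1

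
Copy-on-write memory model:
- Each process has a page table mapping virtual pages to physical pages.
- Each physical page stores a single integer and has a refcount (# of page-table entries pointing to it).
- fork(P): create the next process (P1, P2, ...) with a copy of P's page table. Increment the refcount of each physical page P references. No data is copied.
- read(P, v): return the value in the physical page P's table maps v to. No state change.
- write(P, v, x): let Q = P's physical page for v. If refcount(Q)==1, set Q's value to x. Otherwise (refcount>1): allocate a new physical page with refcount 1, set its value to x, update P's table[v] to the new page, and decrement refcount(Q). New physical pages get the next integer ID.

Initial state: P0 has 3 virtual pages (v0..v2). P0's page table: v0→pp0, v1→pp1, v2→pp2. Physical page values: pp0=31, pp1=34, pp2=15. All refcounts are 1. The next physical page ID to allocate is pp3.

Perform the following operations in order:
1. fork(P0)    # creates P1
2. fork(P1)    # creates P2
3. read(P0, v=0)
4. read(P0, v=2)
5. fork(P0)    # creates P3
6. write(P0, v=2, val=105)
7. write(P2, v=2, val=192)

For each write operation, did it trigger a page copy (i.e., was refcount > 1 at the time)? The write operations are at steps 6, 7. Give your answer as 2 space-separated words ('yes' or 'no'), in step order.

Op 1: fork(P0) -> P1. 3 ppages; refcounts: pp0:2 pp1:2 pp2:2
Op 2: fork(P1) -> P2. 3 ppages; refcounts: pp0:3 pp1:3 pp2:3
Op 3: read(P0, v0) -> 31. No state change.
Op 4: read(P0, v2) -> 15. No state change.
Op 5: fork(P0) -> P3. 3 ppages; refcounts: pp0:4 pp1:4 pp2:4
Op 6: write(P0, v2, 105). refcount(pp2)=4>1 -> COPY to pp3. 4 ppages; refcounts: pp0:4 pp1:4 pp2:3 pp3:1
Op 7: write(P2, v2, 192). refcount(pp2)=3>1 -> COPY to pp4. 5 ppages; refcounts: pp0:4 pp1:4 pp2:2 pp3:1 pp4:1

yes yes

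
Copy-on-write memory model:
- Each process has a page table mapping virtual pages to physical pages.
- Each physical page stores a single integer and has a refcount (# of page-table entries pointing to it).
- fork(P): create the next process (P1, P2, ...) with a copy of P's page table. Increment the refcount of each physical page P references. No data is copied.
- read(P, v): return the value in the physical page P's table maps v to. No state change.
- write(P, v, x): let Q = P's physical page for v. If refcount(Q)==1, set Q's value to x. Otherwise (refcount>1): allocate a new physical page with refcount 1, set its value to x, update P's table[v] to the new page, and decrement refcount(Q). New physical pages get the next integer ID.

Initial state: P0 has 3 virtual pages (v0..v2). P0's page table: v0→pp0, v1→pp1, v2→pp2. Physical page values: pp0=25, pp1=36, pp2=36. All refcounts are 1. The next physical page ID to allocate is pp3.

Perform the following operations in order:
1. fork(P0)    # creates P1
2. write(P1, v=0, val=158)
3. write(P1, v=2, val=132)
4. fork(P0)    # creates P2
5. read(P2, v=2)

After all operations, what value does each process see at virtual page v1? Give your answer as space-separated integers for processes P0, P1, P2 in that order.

Answer: 36 36 36

Derivation:
Op 1: fork(P0) -> P1. 3 ppages; refcounts: pp0:2 pp1:2 pp2:2
Op 2: write(P1, v0, 158). refcount(pp0)=2>1 -> COPY to pp3. 4 ppages; refcounts: pp0:1 pp1:2 pp2:2 pp3:1
Op 3: write(P1, v2, 132). refcount(pp2)=2>1 -> COPY to pp4. 5 ppages; refcounts: pp0:1 pp1:2 pp2:1 pp3:1 pp4:1
Op 4: fork(P0) -> P2. 5 ppages; refcounts: pp0:2 pp1:3 pp2:2 pp3:1 pp4:1
Op 5: read(P2, v2) -> 36. No state change.
P0: v1 -> pp1 = 36
P1: v1 -> pp1 = 36
P2: v1 -> pp1 = 36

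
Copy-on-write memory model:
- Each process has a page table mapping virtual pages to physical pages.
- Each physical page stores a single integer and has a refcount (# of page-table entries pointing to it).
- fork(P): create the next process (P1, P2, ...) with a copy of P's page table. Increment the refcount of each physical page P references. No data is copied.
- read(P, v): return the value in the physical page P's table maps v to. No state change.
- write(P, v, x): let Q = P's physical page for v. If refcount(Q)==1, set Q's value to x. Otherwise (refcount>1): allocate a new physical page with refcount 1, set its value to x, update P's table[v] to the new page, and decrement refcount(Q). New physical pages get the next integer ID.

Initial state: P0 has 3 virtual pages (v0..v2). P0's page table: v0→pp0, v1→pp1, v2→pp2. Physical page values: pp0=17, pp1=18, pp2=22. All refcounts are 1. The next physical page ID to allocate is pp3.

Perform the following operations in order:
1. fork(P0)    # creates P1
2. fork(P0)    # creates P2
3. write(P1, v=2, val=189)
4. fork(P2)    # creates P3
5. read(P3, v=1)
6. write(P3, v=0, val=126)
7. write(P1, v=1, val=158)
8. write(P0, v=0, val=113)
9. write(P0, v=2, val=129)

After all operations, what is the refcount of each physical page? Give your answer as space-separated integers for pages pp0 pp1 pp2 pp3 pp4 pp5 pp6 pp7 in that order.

Op 1: fork(P0) -> P1. 3 ppages; refcounts: pp0:2 pp1:2 pp2:2
Op 2: fork(P0) -> P2. 3 ppages; refcounts: pp0:3 pp1:3 pp2:3
Op 3: write(P1, v2, 189). refcount(pp2)=3>1 -> COPY to pp3. 4 ppages; refcounts: pp0:3 pp1:3 pp2:2 pp3:1
Op 4: fork(P2) -> P3. 4 ppages; refcounts: pp0:4 pp1:4 pp2:3 pp3:1
Op 5: read(P3, v1) -> 18. No state change.
Op 6: write(P3, v0, 126). refcount(pp0)=4>1 -> COPY to pp4. 5 ppages; refcounts: pp0:3 pp1:4 pp2:3 pp3:1 pp4:1
Op 7: write(P1, v1, 158). refcount(pp1)=4>1 -> COPY to pp5. 6 ppages; refcounts: pp0:3 pp1:3 pp2:3 pp3:1 pp4:1 pp5:1
Op 8: write(P0, v0, 113). refcount(pp0)=3>1 -> COPY to pp6. 7 ppages; refcounts: pp0:2 pp1:3 pp2:3 pp3:1 pp4:1 pp5:1 pp6:1
Op 9: write(P0, v2, 129). refcount(pp2)=3>1 -> COPY to pp7. 8 ppages; refcounts: pp0:2 pp1:3 pp2:2 pp3:1 pp4:1 pp5:1 pp6:1 pp7:1

Answer: 2 3 2 1 1 1 1 1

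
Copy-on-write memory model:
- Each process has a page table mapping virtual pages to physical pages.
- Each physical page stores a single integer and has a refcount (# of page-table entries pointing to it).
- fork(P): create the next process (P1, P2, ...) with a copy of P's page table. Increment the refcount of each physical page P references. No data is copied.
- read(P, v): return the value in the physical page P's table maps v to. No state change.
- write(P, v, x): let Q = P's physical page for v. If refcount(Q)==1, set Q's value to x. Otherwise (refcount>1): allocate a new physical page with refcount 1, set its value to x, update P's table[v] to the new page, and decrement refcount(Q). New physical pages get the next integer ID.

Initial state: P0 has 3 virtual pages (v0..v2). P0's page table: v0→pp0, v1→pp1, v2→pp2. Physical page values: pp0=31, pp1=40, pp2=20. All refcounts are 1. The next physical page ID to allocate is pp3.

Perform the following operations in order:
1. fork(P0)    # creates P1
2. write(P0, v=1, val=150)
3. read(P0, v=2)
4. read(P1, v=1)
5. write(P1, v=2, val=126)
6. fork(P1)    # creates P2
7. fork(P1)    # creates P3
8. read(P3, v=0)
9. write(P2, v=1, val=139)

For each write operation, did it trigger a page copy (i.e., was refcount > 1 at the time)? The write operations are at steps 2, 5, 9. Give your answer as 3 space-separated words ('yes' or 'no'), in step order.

Op 1: fork(P0) -> P1. 3 ppages; refcounts: pp0:2 pp1:2 pp2:2
Op 2: write(P0, v1, 150). refcount(pp1)=2>1 -> COPY to pp3. 4 ppages; refcounts: pp0:2 pp1:1 pp2:2 pp3:1
Op 3: read(P0, v2) -> 20. No state change.
Op 4: read(P1, v1) -> 40. No state change.
Op 5: write(P1, v2, 126). refcount(pp2)=2>1 -> COPY to pp4. 5 ppages; refcounts: pp0:2 pp1:1 pp2:1 pp3:1 pp4:1
Op 6: fork(P1) -> P2. 5 ppages; refcounts: pp0:3 pp1:2 pp2:1 pp3:1 pp4:2
Op 7: fork(P1) -> P3. 5 ppages; refcounts: pp0:4 pp1:3 pp2:1 pp3:1 pp4:3
Op 8: read(P3, v0) -> 31. No state change.
Op 9: write(P2, v1, 139). refcount(pp1)=3>1 -> COPY to pp5. 6 ppages; refcounts: pp0:4 pp1:2 pp2:1 pp3:1 pp4:3 pp5:1

yes yes yes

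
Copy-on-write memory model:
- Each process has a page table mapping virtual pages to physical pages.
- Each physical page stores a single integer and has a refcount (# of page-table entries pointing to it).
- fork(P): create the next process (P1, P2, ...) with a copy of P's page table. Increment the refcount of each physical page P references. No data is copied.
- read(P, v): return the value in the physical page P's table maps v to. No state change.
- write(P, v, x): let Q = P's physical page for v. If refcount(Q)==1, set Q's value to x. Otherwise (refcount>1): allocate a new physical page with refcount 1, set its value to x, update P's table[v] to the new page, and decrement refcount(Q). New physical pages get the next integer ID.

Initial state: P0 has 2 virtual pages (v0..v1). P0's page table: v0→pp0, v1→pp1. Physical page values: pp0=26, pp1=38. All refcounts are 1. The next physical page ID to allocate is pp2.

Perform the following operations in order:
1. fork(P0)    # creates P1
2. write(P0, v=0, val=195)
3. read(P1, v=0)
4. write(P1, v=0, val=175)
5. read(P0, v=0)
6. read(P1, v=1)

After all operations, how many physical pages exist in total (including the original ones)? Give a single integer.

Answer: 3

Derivation:
Op 1: fork(P0) -> P1. 2 ppages; refcounts: pp0:2 pp1:2
Op 2: write(P0, v0, 195). refcount(pp0)=2>1 -> COPY to pp2. 3 ppages; refcounts: pp0:1 pp1:2 pp2:1
Op 3: read(P1, v0) -> 26. No state change.
Op 4: write(P1, v0, 175). refcount(pp0)=1 -> write in place. 3 ppages; refcounts: pp0:1 pp1:2 pp2:1
Op 5: read(P0, v0) -> 195. No state change.
Op 6: read(P1, v1) -> 38. No state change.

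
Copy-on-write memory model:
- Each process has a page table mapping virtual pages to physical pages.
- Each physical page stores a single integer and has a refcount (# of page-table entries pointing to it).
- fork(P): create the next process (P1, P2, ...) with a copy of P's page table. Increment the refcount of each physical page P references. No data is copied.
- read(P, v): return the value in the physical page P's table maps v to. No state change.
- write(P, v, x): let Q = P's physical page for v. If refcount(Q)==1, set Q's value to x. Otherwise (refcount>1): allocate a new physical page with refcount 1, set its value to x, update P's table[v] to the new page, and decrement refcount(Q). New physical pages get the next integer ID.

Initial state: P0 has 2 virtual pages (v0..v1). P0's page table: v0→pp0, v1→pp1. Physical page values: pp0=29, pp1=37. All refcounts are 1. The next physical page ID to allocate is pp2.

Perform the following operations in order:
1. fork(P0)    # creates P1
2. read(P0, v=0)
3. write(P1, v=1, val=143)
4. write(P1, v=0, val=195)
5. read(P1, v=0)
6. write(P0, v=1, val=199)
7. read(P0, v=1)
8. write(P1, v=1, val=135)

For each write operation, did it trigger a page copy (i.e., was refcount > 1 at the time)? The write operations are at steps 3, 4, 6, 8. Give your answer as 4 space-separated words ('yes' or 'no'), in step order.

Op 1: fork(P0) -> P1. 2 ppages; refcounts: pp0:2 pp1:2
Op 2: read(P0, v0) -> 29. No state change.
Op 3: write(P1, v1, 143). refcount(pp1)=2>1 -> COPY to pp2. 3 ppages; refcounts: pp0:2 pp1:1 pp2:1
Op 4: write(P1, v0, 195). refcount(pp0)=2>1 -> COPY to pp3. 4 ppages; refcounts: pp0:1 pp1:1 pp2:1 pp3:1
Op 5: read(P1, v0) -> 195. No state change.
Op 6: write(P0, v1, 199). refcount(pp1)=1 -> write in place. 4 ppages; refcounts: pp0:1 pp1:1 pp2:1 pp3:1
Op 7: read(P0, v1) -> 199. No state change.
Op 8: write(P1, v1, 135). refcount(pp2)=1 -> write in place. 4 ppages; refcounts: pp0:1 pp1:1 pp2:1 pp3:1

yes yes no no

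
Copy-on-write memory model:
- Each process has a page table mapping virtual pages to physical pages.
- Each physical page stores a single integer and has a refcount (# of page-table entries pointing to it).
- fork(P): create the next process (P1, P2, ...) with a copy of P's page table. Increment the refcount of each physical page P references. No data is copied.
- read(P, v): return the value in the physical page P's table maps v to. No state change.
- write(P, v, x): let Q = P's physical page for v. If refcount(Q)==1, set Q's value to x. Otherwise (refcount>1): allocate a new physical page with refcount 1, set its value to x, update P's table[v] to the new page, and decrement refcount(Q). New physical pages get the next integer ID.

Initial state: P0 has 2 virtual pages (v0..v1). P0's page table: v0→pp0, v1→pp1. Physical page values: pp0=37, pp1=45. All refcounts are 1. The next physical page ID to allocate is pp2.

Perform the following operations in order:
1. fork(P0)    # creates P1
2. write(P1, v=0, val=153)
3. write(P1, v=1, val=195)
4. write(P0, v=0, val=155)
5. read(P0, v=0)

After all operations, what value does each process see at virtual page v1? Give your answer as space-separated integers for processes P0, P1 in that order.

Op 1: fork(P0) -> P1. 2 ppages; refcounts: pp0:2 pp1:2
Op 2: write(P1, v0, 153). refcount(pp0)=2>1 -> COPY to pp2. 3 ppages; refcounts: pp0:1 pp1:2 pp2:1
Op 3: write(P1, v1, 195). refcount(pp1)=2>1 -> COPY to pp3. 4 ppages; refcounts: pp0:1 pp1:1 pp2:1 pp3:1
Op 4: write(P0, v0, 155). refcount(pp0)=1 -> write in place. 4 ppages; refcounts: pp0:1 pp1:1 pp2:1 pp3:1
Op 5: read(P0, v0) -> 155. No state change.
P0: v1 -> pp1 = 45
P1: v1 -> pp3 = 195

Answer: 45 195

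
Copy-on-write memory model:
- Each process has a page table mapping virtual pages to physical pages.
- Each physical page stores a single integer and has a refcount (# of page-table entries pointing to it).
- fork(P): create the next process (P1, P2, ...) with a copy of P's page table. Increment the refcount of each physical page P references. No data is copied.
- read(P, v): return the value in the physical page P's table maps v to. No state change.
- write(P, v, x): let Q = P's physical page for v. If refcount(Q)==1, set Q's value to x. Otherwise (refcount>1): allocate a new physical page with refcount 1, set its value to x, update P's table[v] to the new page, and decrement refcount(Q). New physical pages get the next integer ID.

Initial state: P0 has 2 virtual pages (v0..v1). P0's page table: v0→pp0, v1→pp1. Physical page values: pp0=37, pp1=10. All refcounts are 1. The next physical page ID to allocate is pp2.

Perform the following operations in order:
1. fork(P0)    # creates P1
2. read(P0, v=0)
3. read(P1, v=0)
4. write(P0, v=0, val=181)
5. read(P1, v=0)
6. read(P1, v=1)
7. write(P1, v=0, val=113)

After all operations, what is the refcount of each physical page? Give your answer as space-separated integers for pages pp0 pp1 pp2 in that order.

Answer: 1 2 1

Derivation:
Op 1: fork(P0) -> P1. 2 ppages; refcounts: pp0:2 pp1:2
Op 2: read(P0, v0) -> 37. No state change.
Op 3: read(P1, v0) -> 37. No state change.
Op 4: write(P0, v0, 181). refcount(pp0)=2>1 -> COPY to pp2. 3 ppages; refcounts: pp0:1 pp1:2 pp2:1
Op 5: read(P1, v0) -> 37. No state change.
Op 6: read(P1, v1) -> 10. No state change.
Op 7: write(P1, v0, 113). refcount(pp0)=1 -> write in place. 3 ppages; refcounts: pp0:1 pp1:2 pp2:1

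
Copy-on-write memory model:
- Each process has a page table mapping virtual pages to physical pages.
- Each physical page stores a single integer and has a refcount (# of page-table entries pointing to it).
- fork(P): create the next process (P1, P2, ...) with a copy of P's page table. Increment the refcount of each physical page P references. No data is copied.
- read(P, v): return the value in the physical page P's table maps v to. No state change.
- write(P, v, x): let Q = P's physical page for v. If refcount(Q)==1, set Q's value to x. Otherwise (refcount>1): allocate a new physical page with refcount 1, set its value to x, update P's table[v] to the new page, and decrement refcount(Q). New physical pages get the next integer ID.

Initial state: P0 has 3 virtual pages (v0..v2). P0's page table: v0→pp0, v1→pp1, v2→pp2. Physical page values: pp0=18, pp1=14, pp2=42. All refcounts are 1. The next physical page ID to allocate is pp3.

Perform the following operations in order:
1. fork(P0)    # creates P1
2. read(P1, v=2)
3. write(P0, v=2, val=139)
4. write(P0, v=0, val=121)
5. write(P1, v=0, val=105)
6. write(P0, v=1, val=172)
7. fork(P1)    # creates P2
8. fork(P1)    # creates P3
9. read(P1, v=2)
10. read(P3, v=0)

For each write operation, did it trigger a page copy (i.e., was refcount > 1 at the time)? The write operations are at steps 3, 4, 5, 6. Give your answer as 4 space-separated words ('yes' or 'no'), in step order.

Op 1: fork(P0) -> P1. 3 ppages; refcounts: pp0:2 pp1:2 pp2:2
Op 2: read(P1, v2) -> 42. No state change.
Op 3: write(P0, v2, 139). refcount(pp2)=2>1 -> COPY to pp3. 4 ppages; refcounts: pp0:2 pp1:2 pp2:1 pp3:1
Op 4: write(P0, v0, 121). refcount(pp0)=2>1 -> COPY to pp4. 5 ppages; refcounts: pp0:1 pp1:2 pp2:1 pp3:1 pp4:1
Op 5: write(P1, v0, 105). refcount(pp0)=1 -> write in place. 5 ppages; refcounts: pp0:1 pp1:2 pp2:1 pp3:1 pp4:1
Op 6: write(P0, v1, 172). refcount(pp1)=2>1 -> COPY to pp5. 6 ppages; refcounts: pp0:1 pp1:1 pp2:1 pp3:1 pp4:1 pp5:1
Op 7: fork(P1) -> P2. 6 ppages; refcounts: pp0:2 pp1:2 pp2:2 pp3:1 pp4:1 pp5:1
Op 8: fork(P1) -> P3. 6 ppages; refcounts: pp0:3 pp1:3 pp2:3 pp3:1 pp4:1 pp5:1
Op 9: read(P1, v2) -> 42. No state change.
Op 10: read(P3, v0) -> 105. No state change.

yes yes no yes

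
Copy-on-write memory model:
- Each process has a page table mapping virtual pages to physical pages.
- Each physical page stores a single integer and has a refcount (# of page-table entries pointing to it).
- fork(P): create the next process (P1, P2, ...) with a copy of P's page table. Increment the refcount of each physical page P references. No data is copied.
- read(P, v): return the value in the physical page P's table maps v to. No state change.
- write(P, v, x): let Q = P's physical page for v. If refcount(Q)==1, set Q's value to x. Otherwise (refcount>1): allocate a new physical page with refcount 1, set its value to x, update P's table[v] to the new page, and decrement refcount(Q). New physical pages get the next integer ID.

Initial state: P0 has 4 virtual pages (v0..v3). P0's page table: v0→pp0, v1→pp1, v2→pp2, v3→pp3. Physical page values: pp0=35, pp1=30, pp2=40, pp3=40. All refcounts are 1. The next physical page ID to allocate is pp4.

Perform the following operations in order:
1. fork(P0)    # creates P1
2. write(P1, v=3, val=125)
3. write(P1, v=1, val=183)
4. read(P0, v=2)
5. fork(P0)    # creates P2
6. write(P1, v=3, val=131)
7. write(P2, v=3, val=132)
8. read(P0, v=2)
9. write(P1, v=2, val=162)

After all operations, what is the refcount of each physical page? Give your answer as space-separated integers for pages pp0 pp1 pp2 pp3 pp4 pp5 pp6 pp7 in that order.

Answer: 3 2 2 1 1 1 1 1

Derivation:
Op 1: fork(P0) -> P1. 4 ppages; refcounts: pp0:2 pp1:2 pp2:2 pp3:2
Op 2: write(P1, v3, 125). refcount(pp3)=2>1 -> COPY to pp4. 5 ppages; refcounts: pp0:2 pp1:2 pp2:2 pp3:1 pp4:1
Op 3: write(P1, v1, 183). refcount(pp1)=2>1 -> COPY to pp5. 6 ppages; refcounts: pp0:2 pp1:1 pp2:2 pp3:1 pp4:1 pp5:1
Op 4: read(P0, v2) -> 40. No state change.
Op 5: fork(P0) -> P2. 6 ppages; refcounts: pp0:3 pp1:2 pp2:3 pp3:2 pp4:1 pp5:1
Op 6: write(P1, v3, 131). refcount(pp4)=1 -> write in place. 6 ppages; refcounts: pp0:3 pp1:2 pp2:3 pp3:2 pp4:1 pp5:1
Op 7: write(P2, v3, 132). refcount(pp3)=2>1 -> COPY to pp6. 7 ppages; refcounts: pp0:3 pp1:2 pp2:3 pp3:1 pp4:1 pp5:1 pp6:1
Op 8: read(P0, v2) -> 40. No state change.
Op 9: write(P1, v2, 162). refcount(pp2)=3>1 -> COPY to pp7. 8 ppages; refcounts: pp0:3 pp1:2 pp2:2 pp3:1 pp4:1 pp5:1 pp6:1 pp7:1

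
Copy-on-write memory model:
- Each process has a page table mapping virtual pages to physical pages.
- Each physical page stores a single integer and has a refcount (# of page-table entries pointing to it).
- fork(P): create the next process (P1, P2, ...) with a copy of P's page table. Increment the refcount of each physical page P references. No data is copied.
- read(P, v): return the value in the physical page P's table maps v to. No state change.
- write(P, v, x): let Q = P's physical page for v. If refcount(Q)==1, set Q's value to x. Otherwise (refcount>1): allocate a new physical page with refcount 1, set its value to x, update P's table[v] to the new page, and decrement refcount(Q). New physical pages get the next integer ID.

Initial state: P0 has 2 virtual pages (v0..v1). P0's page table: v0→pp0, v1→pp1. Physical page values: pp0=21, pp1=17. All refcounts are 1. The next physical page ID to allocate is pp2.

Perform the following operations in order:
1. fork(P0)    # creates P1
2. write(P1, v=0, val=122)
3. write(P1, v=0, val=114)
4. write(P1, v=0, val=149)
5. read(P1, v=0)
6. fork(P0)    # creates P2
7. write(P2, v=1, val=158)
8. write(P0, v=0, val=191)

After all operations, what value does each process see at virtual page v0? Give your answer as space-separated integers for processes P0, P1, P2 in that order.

Answer: 191 149 21

Derivation:
Op 1: fork(P0) -> P1. 2 ppages; refcounts: pp0:2 pp1:2
Op 2: write(P1, v0, 122). refcount(pp0)=2>1 -> COPY to pp2. 3 ppages; refcounts: pp0:1 pp1:2 pp2:1
Op 3: write(P1, v0, 114). refcount(pp2)=1 -> write in place. 3 ppages; refcounts: pp0:1 pp1:2 pp2:1
Op 4: write(P1, v0, 149). refcount(pp2)=1 -> write in place. 3 ppages; refcounts: pp0:1 pp1:2 pp2:1
Op 5: read(P1, v0) -> 149. No state change.
Op 6: fork(P0) -> P2. 3 ppages; refcounts: pp0:2 pp1:3 pp2:1
Op 7: write(P2, v1, 158). refcount(pp1)=3>1 -> COPY to pp3. 4 ppages; refcounts: pp0:2 pp1:2 pp2:1 pp3:1
Op 8: write(P0, v0, 191). refcount(pp0)=2>1 -> COPY to pp4. 5 ppages; refcounts: pp0:1 pp1:2 pp2:1 pp3:1 pp4:1
P0: v0 -> pp4 = 191
P1: v0 -> pp2 = 149
P2: v0 -> pp0 = 21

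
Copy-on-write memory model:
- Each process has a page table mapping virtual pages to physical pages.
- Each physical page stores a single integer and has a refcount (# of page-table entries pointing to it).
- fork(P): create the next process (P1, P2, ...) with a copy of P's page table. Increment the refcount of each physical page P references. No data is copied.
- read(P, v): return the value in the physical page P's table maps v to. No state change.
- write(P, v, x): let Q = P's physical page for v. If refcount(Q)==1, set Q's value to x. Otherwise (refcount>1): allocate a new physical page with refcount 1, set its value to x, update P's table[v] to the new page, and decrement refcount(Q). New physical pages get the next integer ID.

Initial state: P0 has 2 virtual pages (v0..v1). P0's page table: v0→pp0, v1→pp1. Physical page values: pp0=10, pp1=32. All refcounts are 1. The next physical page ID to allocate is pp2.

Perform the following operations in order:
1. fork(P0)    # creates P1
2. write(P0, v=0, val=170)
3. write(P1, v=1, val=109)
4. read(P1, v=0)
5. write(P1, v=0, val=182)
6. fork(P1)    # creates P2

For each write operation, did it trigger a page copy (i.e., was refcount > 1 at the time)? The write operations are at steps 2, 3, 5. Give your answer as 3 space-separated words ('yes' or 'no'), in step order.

Op 1: fork(P0) -> P1. 2 ppages; refcounts: pp0:2 pp1:2
Op 2: write(P0, v0, 170). refcount(pp0)=2>1 -> COPY to pp2. 3 ppages; refcounts: pp0:1 pp1:2 pp2:1
Op 3: write(P1, v1, 109). refcount(pp1)=2>1 -> COPY to pp3. 4 ppages; refcounts: pp0:1 pp1:1 pp2:1 pp3:1
Op 4: read(P1, v0) -> 10. No state change.
Op 5: write(P1, v0, 182). refcount(pp0)=1 -> write in place. 4 ppages; refcounts: pp0:1 pp1:1 pp2:1 pp3:1
Op 6: fork(P1) -> P2. 4 ppages; refcounts: pp0:2 pp1:1 pp2:1 pp3:2

yes yes no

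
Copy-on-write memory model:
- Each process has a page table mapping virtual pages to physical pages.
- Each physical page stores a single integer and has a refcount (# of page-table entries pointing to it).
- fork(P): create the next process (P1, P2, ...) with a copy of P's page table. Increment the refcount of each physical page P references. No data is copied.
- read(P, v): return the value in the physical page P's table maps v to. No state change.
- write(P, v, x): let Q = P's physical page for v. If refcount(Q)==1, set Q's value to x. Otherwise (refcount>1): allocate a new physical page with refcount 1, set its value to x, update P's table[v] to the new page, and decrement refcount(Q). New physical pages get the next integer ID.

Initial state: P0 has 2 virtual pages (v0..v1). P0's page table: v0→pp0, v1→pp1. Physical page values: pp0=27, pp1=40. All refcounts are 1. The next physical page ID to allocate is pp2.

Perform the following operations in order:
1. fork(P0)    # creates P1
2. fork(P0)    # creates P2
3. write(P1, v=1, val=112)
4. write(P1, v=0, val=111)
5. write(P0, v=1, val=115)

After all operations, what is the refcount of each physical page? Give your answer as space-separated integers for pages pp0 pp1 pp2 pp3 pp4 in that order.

Op 1: fork(P0) -> P1. 2 ppages; refcounts: pp0:2 pp1:2
Op 2: fork(P0) -> P2. 2 ppages; refcounts: pp0:3 pp1:3
Op 3: write(P1, v1, 112). refcount(pp1)=3>1 -> COPY to pp2. 3 ppages; refcounts: pp0:3 pp1:2 pp2:1
Op 4: write(P1, v0, 111). refcount(pp0)=3>1 -> COPY to pp3. 4 ppages; refcounts: pp0:2 pp1:2 pp2:1 pp3:1
Op 5: write(P0, v1, 115). refcount(pp1)=2>1 -> COPY to pp4. 5 ppages; refcounts: pp0:2 pp1:1 pp2:1 pp3:1 pp4:1

Answer: 2 1 1 1 1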